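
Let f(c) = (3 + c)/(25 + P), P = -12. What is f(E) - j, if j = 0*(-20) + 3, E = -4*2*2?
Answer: -4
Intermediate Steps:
E = -16 (E = -8*2 = -16)
f(c) = 3/13 + c/13 (f(c) = (3 + c)/(25 - 12) = (3 + c)/13 = (3 + c)*(1/13) = 3/13 + c/13)
j = 3 (j = 0 + 3 = 3)
f(E) - j = (3/13 + (1/13)*(-16)) - 1*3 = (3/13 - 16/13) - 3 = -1 - 3 = -4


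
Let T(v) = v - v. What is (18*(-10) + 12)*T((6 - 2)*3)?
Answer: 0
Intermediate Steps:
T(v) = 0
(18*(-10) + 12)*T((6 - 2)*3) = (18*(-10) + 12)*0 = (-180 + 12)*0 = -168*0 = 0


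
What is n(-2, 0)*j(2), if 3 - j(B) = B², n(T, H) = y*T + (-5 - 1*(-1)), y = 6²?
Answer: 76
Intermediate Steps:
y = 36
n(T, H) = -4 + 36*T (n(T, H) = 36*T + (-5 - 1*(-1)) = 36*T + (-5 + 1) = 36*T - 4 = -4 + 36*T)
j(B) = 3 - B²
n(-2, 0)*j(2) = (-4 + 36*(-2))*(3 - 1*2²) = (-4 - 72)*(3 - 1*4) = -76*(3 - 4) = -76*(-1) = 76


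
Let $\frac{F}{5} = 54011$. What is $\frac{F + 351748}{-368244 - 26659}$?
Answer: $- \frac{621803}{394903} \approx -1.5746$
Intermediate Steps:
$F = 270055$ ($F = 5 \cdot 54011 = 270055$)
$\frac{F + 351748}{-368244 - 26659} = \frac{270055 + 351748}{-368244 - 26659} = \frac{621803}{-394903} = 621803 \left(- \frac{1}{394903}\right) = - \frac{621803}{394903}$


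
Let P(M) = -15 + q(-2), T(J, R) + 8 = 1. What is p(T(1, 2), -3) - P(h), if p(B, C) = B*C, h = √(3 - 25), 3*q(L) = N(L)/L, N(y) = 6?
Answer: 37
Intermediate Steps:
T(J, R) = -7 (T(J, R) = -8 + 1 = -7)
q(L) = 2/L (q(L) = (6/L)/3 = 2/L)
h = I*√22 (h = √(-22) = I*√22 ≈ 4.6904*I)
P(M) = -16 (P(M) = -15 + 2/(-2) = -15 + 2*(-½) = -15 - 1 = -16)
p(T(1, 2), -3) - P(h) = -7*(-3) - 1*(-16) = 21 + 16 = 37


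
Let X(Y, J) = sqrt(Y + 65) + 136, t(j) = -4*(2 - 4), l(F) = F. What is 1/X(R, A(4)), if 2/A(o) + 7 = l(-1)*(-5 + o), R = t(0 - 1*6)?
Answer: 136/18423 - sqrt(73)/18423 ≈ 0.0069183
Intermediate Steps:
t(j) = 8 (t(j) = -4*(-2) = 8)
R = 8
A(o) = 2/(-2 - o) (A(o) = 2/(-7 - (-5 + o)) = 2/(-7 + (5 - o)) = 2/(-2 - o))
X(Y, J) = 136 + sqrt(65 + Y) (X(Y, J) = sqrt(65 + Y) + 136 = 136 + sqrt(65 + Y))
1/X(R, A(4)) = 1/(136 + sqrt(65 + 8)) = 1/(136 + sqrt(73))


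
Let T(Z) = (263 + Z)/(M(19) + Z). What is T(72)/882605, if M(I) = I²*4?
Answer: 67/267605836 ≈ 2.5037e-7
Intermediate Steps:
M(I) = 4*I²
T(Z) = (263 + Z)/(1444 + Z) (T(Z) = (263 + Z)/(4*19² + Z) = (263 + Z)/(4*361 + Z) = (263 + Z)/(1444 + Z))
T(72)/882605 = ((263 + 72)/(1444 + 72))/882605 = (335/1516)*(1/882605) = 67/267605836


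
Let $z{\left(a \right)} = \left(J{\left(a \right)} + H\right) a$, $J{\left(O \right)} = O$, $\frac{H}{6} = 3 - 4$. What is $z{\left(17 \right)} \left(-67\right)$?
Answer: $-12529$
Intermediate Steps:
$H = -6$ ($H = 6 \left(3 - 4\right) = 6 \left(-1\right) = -6$)
$z{\left(a \right)} = a \left(-6 + a\right)$ ($z{\left(a \right)} = \left(a - 6\right) a = \left(-6 + a\right) a = a \left(-6 + a\right)$)
$z{\left(17 \right)} \left(-67\right) = 17 \left(-6 + 17\right) \left(-67\right) = 17 \cdot 11 \left(-67\right) = 187 \left(-67\right) = -12529$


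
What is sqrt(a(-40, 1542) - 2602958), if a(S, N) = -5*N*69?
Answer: 2*I*sqrt(783737) ≈ 1770.6*I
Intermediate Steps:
a(S, N) = -345*N
sqrt(a(-40, 1542) - 2602958) = sqrt(-345*1542 - 2602958) = sqrt(-531990 - 2602958) = sqrt(-3134948) = 2*I*sqrt(783737)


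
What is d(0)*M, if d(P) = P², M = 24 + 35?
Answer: 0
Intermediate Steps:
M = 59
d(0)*M = 0²*59 = 0*59 = 0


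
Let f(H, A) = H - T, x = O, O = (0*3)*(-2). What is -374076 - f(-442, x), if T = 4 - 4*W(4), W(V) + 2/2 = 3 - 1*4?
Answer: -373622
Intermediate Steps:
W(V) = -2 (W(V) = -1 + (3 - 1*4) = -1 + (3 - 4) = -1 - 1 = -2)
T = 12 (T = 4 - 4*(-2) = 4 + 8 = 12)
O = 0 (O = 0*(-2) = 0)
x = 0
f(H, A) = -12 + H (f(H, A) = H - 1*12 = H - 12 = -12 + H)
-374076 - f(-442, x) = -374076 - (-12 - 442) = -374076 - 1*(-454) = -374076 + 454 = -373622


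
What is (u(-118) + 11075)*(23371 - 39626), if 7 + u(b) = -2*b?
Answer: -183746520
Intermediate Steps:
u(b) = -7 - 2*b
(u(-118) + 11075)*(23371 - 39626) = ((-7 - 2*(-118)) + 11075)*(23371 - 39626) = ((-7 + 236) + 11075)*(-16255) = (229 + 11075)*(-16255) = 11304*(-16255) = -183746520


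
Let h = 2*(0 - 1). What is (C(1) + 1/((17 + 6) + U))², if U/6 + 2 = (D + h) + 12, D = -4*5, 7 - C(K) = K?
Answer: 85849/2401 ≈ 35.755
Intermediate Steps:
C(K) = 7 - K
h = -2 (h = 2*(-1) = -2)
D = -20
U = -72 (U = -12 + 6*((-20 - 2) + 12) = -12 + 6*(-22 + 12) = -12 + 6*(-10) = -12 - 60 = -72)
(C(1) + 1/((17 + 6) + U))² = ((7 - 1*1) + 1/((17 + 6) - 72))² = ((7 - 1) + 1/(23 - 72))² = (6 + 1/(-49))² = (6 - 1/49)² = (293/49)² = 85849/2401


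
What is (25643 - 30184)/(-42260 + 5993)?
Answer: 4541/36267 ≈ 0.12521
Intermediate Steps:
(25643 - 30184)/(-42260 + 5993) = -4541/(-36267) = -4541*(-1/36267) = 4541/36267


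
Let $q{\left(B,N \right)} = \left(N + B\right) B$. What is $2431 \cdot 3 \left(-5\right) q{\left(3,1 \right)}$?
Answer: $-437580$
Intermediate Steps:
$q{\left(B,N \right)} = B \left(B + N\right)$ ($q{\left(B,N \right)} = \left(B + N\right) B = B \left(B + N\right)$)
$2431 \cdot 3 \left(-5\right) q{\left(3,1 \right)} = 2431 \cdot 3 \left(-5\right) 3 \left(3 + 1\right) = 2431 \left(- 15 \cdot 3 \cdot 4\right) = 2431 \left(\left(-15\right) 12\right) = 2431 \left(-180\right) = -437580$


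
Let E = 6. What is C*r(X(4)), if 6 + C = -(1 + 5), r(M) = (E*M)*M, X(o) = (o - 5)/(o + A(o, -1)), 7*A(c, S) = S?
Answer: -392/81 ≈ -4.8395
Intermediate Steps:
A(c, S) = S/7
X(o) = (-5 + o)/(-⅐ + o) (X(o) = (o - 5)/(o + (⅐)*(-1)) = (-5 + o)/(o - ⅐) = (-5 + o)/(-⅐ + o))
r(M) = 6*M² (r(M) = (6*M)*M = 6*M²)
C = -12 (C = -6 - (1 + 5) = -6 - 1*6 = -6 - 6 = -12)
C*r(X(4)) = -72*(7*(-5 + 4)/(-1 + 7*4))² = -72*(7*(-1)/(-1 + 28))² = -72*(7*(-1)/27)² = -72*(7*(1/27)*(-1))² = -72*(-7/27)² = -72*49/729 = -12*98/243 = -392/81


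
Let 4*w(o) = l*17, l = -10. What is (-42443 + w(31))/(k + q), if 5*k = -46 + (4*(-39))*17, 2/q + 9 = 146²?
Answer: 292012435/3708792 ≈ 78.735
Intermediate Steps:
q = 2/21307 (q = 2/(-9 + 146²) = 2/(-9 + 21316) = 2/21307 ≈ 9.3866e-5)
k = -2698/5 (k = (-46 + (4*(-39))*17)/5 = (-46 - 156*17)/5 = (-46 - 2652)/5 = (⅕)*(-2698) = -2698/5 ≈ -539.60)
w(o) = -85/2 (w(o) = (-10*17)/4 = (¼)*(-170) = -85/2)
(-42443 + w(31))/(k + q) = (-42443 - 85/2)/(-2698/5 + 2/21307) = -84971/(2*(-57486276/106535)) = -84971/2*(-106535/57486276) = 292012435/3708792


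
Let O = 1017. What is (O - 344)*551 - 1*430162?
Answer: -59339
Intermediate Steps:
(O - 344)*551 - 1*430162 = (1017 - 344)*551 - 1*430162 = 673*551 - 430162 = 370823 - 430162 = -59339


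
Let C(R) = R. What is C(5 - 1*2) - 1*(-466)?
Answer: 469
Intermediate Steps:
C(5 - 1*2) - 1*(-466) = (5 - 1*2) - 1*(-466) = (5 - 2) + 466 = 3 + 466 = 469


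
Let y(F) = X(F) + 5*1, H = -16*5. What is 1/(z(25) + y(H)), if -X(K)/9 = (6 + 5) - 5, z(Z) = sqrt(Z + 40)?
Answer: -49/2336 - sqrt(65)/2336 ≈ -0.024427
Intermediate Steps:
z(Z) = sqrt(40 + Z)
H = -80
X(K) = -54 (X(K) = -9*((6 + 5) - 5) = -9*(11 - 5) = -9*6 = -54)
y(F) = -49 (y(F) = -54 + 5*1 = -54 + 5 = -49)
1/(z(25) + y(H)) = 1/(sqrt(40 + 25) - 49) = 1/(sqrt(65) - 49) = 1/(-49 + sqrt(65))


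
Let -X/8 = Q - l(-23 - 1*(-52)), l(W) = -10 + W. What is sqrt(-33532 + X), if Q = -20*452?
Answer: 2*sqrt(9735) ≈ 197.33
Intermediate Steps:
Q = -9040
X = 72472 (X = -8*(-9040 - (-10 + (-23 - 1*(-52)))) = -8*(-9040 - (-10 + (-23 + 52))) = -8*(-9040 - (-10 + 29)) = -8*(-9040 - 1*19) = -8*(-9040 - 19) = -8*(-9059) = 72472)
sqrt(-33532 + X) = sqrt(-33532 + 72472) = sqrt(38940) = 2*sqrt(9735)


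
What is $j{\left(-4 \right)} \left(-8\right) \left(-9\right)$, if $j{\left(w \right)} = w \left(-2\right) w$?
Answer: $-2304$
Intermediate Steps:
$j{\left(w \right)} = - 2 w^{2}$ ($j{\left(w \right)} = - 2 w w = - 2 w^{2}$)
$j{\left(-4 \right)} \left(-8\right) \left(-9\right) = - 2 \left(-4\right)^{2} \left(-8\right) \left(-9\right) = \left(-2\right) 16 \left(-8\right) \left(-9\right) = \left(-32\right) \left(-8\right) \left(-9\right) = 256 \left(-9\right) = -2304$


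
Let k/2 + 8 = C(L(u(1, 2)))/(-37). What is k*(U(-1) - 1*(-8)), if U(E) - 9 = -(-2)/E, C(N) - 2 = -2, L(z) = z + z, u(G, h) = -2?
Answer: -240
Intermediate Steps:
L(z) = 2*z
C(N) = 0 (C(N) = 2 - 2 = 0)
U(E) = 9 + 2/E (U(E) = 9 - (-2)/E = 9 + 2/E)
k = -16 (k = -16 + 2*(0/(-37)) = -16 + 2*(0*(-1/37)) = -16 + 2*0 = -16 + 0 = -16)
k*(U(-1) - 1*(-8)) = -16*((9 + 2/(-1)) - 1*(-8)) = -16*((9 + 2*(-1)) + 8) = -16*((9 - 2) + 8) = -16*(7 + 8) = -16*15 = -240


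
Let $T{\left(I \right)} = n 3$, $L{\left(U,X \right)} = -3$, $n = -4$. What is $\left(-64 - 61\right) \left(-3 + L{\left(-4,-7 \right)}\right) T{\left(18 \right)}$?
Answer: $-9000$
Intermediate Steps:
$T{\left(I \right)} = -12$ ($T{\left(I \right)} = \left(-4\right) 3 = -12$)
$\left(-64 - 61\right) \left(-3 + L{\left(-4,-7 \right)}\right) T{\left(18 \right)} = \left(-64 - 61\right) \left(-3 - 3\right) \left(-12\right) = \left(-125\right) \left(-6\right) \left(-12\right) = 750 \left(-12\right) = -9000$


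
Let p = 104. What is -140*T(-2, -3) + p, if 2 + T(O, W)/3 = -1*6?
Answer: 3464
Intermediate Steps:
T(O, W) = -24 (T(O, W) = -6 + 3*(-1*6) = -6 + 3*(-6) = -6 - 18 = -24)
-140*T(-2, -3) + p = -140*(-24) + 104 = 3360 + 104 = 3464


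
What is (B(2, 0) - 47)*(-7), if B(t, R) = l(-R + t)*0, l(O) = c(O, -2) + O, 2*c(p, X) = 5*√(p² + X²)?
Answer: 329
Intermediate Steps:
c(p, X) = 5*√(X² + p²)/2 (c(p, X) = (5*√(p² + X²))/2 = (5*√(X² + p²))/2 = 5*√(X² + p²)/2)
l(O) = O + 5*√(4 + O²)/2 (l(O) = 5*√((-2)² + O²)/2 + O = 5*√(4 + O²)/2 + O = O + 5*√(4 + O²)/2)
B(t, R) = 0 (B(t, R) = ((-R + t) + 5*√(4 + (-R + t)²)/2)*0 = ((t - R) + 5*√(4 + (t - R)²)/2)*0 = (t - R + 5*√(4 + (t - R)²)/2)*0 = 0)
(B(2, 0) - 47)*(-7) = (0 - 47)*(-7) = -47*(-7) = 329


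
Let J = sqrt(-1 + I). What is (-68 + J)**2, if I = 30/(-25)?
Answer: (340 - I*sqrt(55))**2/25 ≈ 4621.8 - 201.72*I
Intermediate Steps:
I = -6/5 (I = 30*(-1/25) = -6/5 ≈ -1.2000)
J = I*sqrt(55)/5 (J = sqrt(-1 - 6/5) = sqrt(-11/5) = I*sqrt(55)/5 ≈ 1.4832*I)
(-68 + J)**2 = (-68 + I*sqrt(55)/5)**2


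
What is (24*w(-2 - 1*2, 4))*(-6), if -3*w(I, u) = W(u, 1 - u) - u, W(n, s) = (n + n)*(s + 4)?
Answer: 192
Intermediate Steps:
W(n, s) = 2*n*(4 + s) (W(n, s) = (2*n)*(4 + s) = 2*n*(4 + s))
w(I, u) = u/3 - 2*u*(5 - u)/3 (w(I, u) = -(2*u*(4 + (1 - u)) - u)/3 = -(2*u*(5 - u) - u)/3 = -(-u + 2*u*(5 - u))/3 = u/3 - 2*u*(5 - u)/3)
(24*w(-2 - 1*2, 4))*(-6) = (24*((⅓)*4*(-9 + 2*4)))*(-6) = (24*((⅓)*4*(-9 + 8)))*(-6) = (24*((⅓)*4*(-1)))*(-6) = (24*(-4/3))*(-6) = -32*(-6) = 192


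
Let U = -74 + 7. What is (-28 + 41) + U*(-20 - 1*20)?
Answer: 2693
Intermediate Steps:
U = -67
(-28 + 41) + U*(-20 - 1*20) = (-28 + 41) - 67*(-20 - 1*20) = 13 - 67*(-20 - 20) = 13 - 67*(-40) = 13 + 2680 = 2693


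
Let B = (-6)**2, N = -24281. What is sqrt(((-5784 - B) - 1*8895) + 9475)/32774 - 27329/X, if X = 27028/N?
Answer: 663575449/27028 + I*sqrt(1310)/16387 ≈ 24551.0 + 0.0022087*I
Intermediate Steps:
B = 36
X = -27028/24281 (X = 27028/(-24281) = 27028*(-1/24281) = -27028/24281 ≈ -1.1131)
sqrt(((-5784 - B) - 1*8895) + 9475)/32774 - 27329/X = sqrt(((-5784 - 1*36) - 1*8895) + 9475)/32774 - 27329/(-27028/24281) = sqrt(((-5784 - 36) - 8895) + 9475)*(1/32774) - 27329*(-24281/27028) = sqrt((-5820 - 8895) + 9475)*(1/32774) + 663575449/27028 = sqrt(-14715 + 9475)*(1/32774) + 663575449/27028 = sqrt(-5240)*(1/32774) + 663575449/27028 = (2*I*sqrt(1310))*(1/32774) + 663575449/27028 = I*sqrt(1310)/16387 + 663575449/27028 = 663575449/27028 + I*sqrt(1310)/16387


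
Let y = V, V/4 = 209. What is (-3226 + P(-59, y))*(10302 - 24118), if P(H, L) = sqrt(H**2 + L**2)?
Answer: 44570416 - 13816*sqrt(702377) ≈ 3.2992e+7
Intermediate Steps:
V = 836 (V = 4*209 = 836)
y = 836
(-3226 + P(-59, y))*(10302 - 24118) = (-3226 + sqrt((-59)**2 + 836**2))*(10302 - 24118) = (-3226 + sqrt(3481 + 698896))*(-13816) = (-3226 + sqrt(702377))*(-13816) = 44570416 - 13816*sqrt(702377)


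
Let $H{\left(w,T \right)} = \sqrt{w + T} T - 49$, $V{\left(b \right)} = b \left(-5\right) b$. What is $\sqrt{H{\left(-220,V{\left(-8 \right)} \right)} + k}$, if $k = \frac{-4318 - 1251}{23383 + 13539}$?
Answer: $\frac{\sqrt{-67004088734 - 2617409441280 i \sqrt{15}}}{36922} \approx 60.775 - 61.178 i$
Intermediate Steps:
$k = - \frac{5569}{36922} \approx -0.15083$
$V{\left(b \right)} = - 5 b^{2}$ ($V{\left(b \right)} = - 5 b b = - 5 b^{2}$)
$H{\left(w,T \right)} = -49 + T \sqrt{T + w}$ ($H{\left(w,T \right)} = \sqrt{T + w} T - 49 = T \sqrt{T + w} - 49 = -49 + T \sqrt{T + w}$)
$\sqrt{H{\left(-220,V{\left(-8 \right)} \right)} + k} = \sqrt{\left(-49 + - 5 \left(-8\right)^{2} \sqrt{- 5 \left(-8\right)^{2} - 220}\right) - \frac{5569}{36922}} = \sqrt{\left(-49 + \left(-5\right) 64 \sqrt{\left(-5\right) 64 - 220}\right) - \frac{5569}{36922}} = \sqrt{\left(-49 - 320 \sqrt{-320 - 220}\right) - \frac{5569}{36922}} = \sqrt{\left(-49 - 320 \sqrt{-540}\right) - \frac{5569}{36922}} = \sqrt{\left(-49 - 320 \cdot 6 i \sqrt{15}\right) - \frac{5569}{36922}} = \sqrt{\left(-49 - 1920 i \sqrt{15}\right) - \frac{5569}{36922}} = \sqrt{- \frac{1814747}{36922} - 1920 i \sqrt{15}}$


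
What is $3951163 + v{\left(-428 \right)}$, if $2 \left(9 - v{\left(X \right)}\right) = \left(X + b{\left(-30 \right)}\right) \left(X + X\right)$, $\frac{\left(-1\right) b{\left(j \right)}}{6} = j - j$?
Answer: $3767988$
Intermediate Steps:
$b{\left(j \right)} = 0$ ($b{\left(j \right)} = - 6 \left(j - j\right) = \left(-6\right) 0 = 0$)
$v{\left(X \right)} = 9 - X^{2}$ ($v{\left(X \right)} = 9 - \frac{\left(X + 0\right) \left(X + X\right)}{2} = 9 - \frac{X 2 X}{2} = 9 - \frac{2 X^{2}}{2} = 9 - X^{2}$)
$3951163 + v{\left(-428 \right)} = 3951163 + \left(9 - \left(-428\right)^{2}\right) = 3951163 + \left(9 - 183184\right) = 3951163 - 183175 = 3767988$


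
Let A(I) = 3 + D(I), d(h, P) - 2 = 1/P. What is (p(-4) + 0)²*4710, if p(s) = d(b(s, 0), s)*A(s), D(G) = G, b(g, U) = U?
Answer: 115395/8 ≈ 14424.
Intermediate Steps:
d(h, P) = 2 + 1/P
A(I) = 3 + I
p(s) = (2 + 1/s)*(3 + s)
(p(-4) + 0)²*4710 = ((7 + 2*(-4) + 3/(-4)) + 0)²*4710 = ((7 - 8 + 3*(-¼)) + 0)²*4710 = ((7 - 8 - ¾) + 0)²*4710 = (-7/4 + 0)²*4710 = (-7/4)²*4710 = (49/16)*4710 = 115395/8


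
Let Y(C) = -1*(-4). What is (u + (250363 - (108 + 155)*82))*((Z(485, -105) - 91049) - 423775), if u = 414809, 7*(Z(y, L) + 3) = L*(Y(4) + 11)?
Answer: -331490557512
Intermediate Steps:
Y(C) = 4
Z(y, L) = -3 + 15*L/7 (Z(y, L) = -3 + (L*(4 + 11))/7 = -3 + (L*15)/7 = -3 + (15*L)/7 = -3 + 15*L/7)
(u + (250363 - (108 + 155)*82))*((Z(485, -105) - 91049) - 423775) = (414809 + (250363 - (108 + 155)*82))*(((-3 + (15/7)*(-105)) - 91049) - 423775) = (414809 + (250363 - 263*82))*(((-3 - 225) - 91049) - 423775) = (414809 + (250363 - 1*21566))*((-228 - 91049) - 423775) = (414809 + (250363 - 21566))*(-91277 - 423775) = (414809 + 228797)*(-515052) = 643606*(-515052) = -331490557512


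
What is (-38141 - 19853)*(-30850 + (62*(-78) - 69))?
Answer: 2073575470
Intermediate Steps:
(-38141 - 19853)*(-30850 + (62*(-78) - 69)) = -57994*(-30850 + (-4836 - 69)) = -57994*(-30850 - 4905) = -57994*(-35755) = 2073575470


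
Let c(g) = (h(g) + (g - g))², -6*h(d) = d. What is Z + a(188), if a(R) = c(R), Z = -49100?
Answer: -433064/9 ≈ -48118.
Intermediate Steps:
h(d) = -d/6
c(g) = g²/36 (c(g) = (-g/6 + (g - g))² = (-g/6 + 0)² = (-g/6)² = g²/36)
a(R) = R²/36
Z + a(188) = -49100 + (1/36)*188² = -49100 + (1/36)*35344 = -49100 + 8836/9 = -433064/9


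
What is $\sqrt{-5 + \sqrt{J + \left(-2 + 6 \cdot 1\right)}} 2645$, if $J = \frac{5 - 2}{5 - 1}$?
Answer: $\frac{2645 \sqrt{-20 + 2 \sqrt{19}}}{2} \approx 4442.1 i$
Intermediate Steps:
$J = \frac{3}{4} \approx 0.75$
$\sqrt{-5 + \sqrt{J + \left(-2 + 6 \cdot 1\right)}} 2645 = \sqrt{-5 + \sqrt{\frac{3}{4} + \left(-2 + 6 \cdot 1\right)}} 2645 = \sqrt{-5 + \sqrt{\frac{3}{4} + \left(-2 + 6\right)}} 2645 = \sqrt{-5 + \sqrt{\frac{3}{4} + 4}} \cdot 2645 = \sqrt{-5 + \sqrt{\frac{19}{4}}} \cdot 2645 = \sqrt{-5 + \frac{\sqrt{19}}{2}} \cdot 2645 = 2645 \sqrt{-5 + \frac{\sqrt{19}}{2}}$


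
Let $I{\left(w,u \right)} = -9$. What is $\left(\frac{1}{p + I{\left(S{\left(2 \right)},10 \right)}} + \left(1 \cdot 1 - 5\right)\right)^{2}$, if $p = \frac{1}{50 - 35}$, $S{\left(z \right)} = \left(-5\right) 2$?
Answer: $\frac{303601}{17956} \approx 16.908$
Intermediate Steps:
$S{\left(z \right)} = -10$
$p = \frac{1}{15} \approx 0.066667$
$\left(\frac{1}{p + I{\left(S{\left(2 \right)},10 \right)}} + \left(1 \cdot 1 - 5\right)\right)^{2} = \left(\frac{1}{\frac{1}{15} - 9} + \left(1 \cdot 1 - 5\right)\right)^{2} = \left(\frac{1}{- \frac{134}{15}} + \left(1 - 5\right)\right)^{2} = \left(- \frac{15}{134} - 4\right)^{2} = \left(- \frac{551}{134}\right)^{2} = \frac{303601}{17956}$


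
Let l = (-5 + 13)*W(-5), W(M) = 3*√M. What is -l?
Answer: -24*I*√5 ≈ -53.666*I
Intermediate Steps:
l = 24*I*√5 (l = (-5 + 13)*(3*√(-5)) = 8*(3*(I*√5)) = 8*(3*I*√5) = 24*I*√5 ≈ 53.666*I)
-l = -24*I*√5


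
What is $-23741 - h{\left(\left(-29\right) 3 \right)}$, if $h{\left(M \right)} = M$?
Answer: $-23654$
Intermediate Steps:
$-23741 - h{\left(\left(-29\right) 3 \right)} = -23741 - \left(-29\right) 3 = -23741 - -87 = -23741 + 87 = -23654$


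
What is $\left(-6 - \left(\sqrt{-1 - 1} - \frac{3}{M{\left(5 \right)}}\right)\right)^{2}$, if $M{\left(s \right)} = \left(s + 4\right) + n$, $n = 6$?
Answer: $\frac{791}{25} + \frac{58 i \sqrt{2}}{5} \approx 31.64 + 16.405 i$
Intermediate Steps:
$M{\left(s \right)} = 10 + s$ ($M{\left(s \right)} = \left(s + 4\right) + 6 = \left(4 + s\right) + 6 = 10 + s$)
$\left(-6 - \left(\sqrt{-1 - 1} - \frac{3}{M{\left(5 \right)}}\right)\right)^{2} = \left(-6 + \left(\frac{3}{10 + 5} - \sqrt{-1 - 1}\right)\right)^{2} = \left(-6 + \left(\frac{3}{15} - \sqrt{-2}\right)\right)^{2} = \left(-6 + \left(3 \cdot \frac{1}{15} - i \sqrt{2}\right)\right)^{2} = \left(-6 + \left(\frac{1}{5} - i \sqrt{2}\right)\right)^{2} = \left(- \frac{29}{5} - i \sqrt{2}\right)^{2}$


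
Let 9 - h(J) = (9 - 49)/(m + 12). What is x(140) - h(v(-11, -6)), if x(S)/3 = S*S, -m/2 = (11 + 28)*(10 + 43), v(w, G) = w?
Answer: 121168271/2061 ≈ 58791.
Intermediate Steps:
m = -4134 (m = -2*(11 + 28)*(10 + 43) = -78*53 = -2*2067 = -4134)
h(J) = 18529/2061 (h(J) = 9 - (9 - 49)/(-4134 + 12) = 9 - (-40)/(-4122) = 9 - (-40)*(-1)/4122 = 9 - 1*20/2061 = 9 - 20/2061 = 18529/2061)
x(S) = 3*S² (x(S) = 3*(S*S) = 3*S²)
x(140) - h(v(-11, -6)) = 3*140² - 1*18529/2061 = 3*19600 - 18529/2061 = 58800 - 18529/2061 = 121168271/2061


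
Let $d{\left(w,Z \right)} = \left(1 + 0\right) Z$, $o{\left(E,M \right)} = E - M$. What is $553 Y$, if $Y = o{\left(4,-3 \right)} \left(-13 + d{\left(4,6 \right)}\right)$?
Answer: $-27097$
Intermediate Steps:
$d{\left(w,Z \right)} = Z$ ($d{\left(w,Z \right)} = 1 Z = Z$)
$Y = -49$ ($Y = \left(4 - -3\right) \left(-13 + 6\right) = \left(4 + 3\right) \left(-7\right) = 7 \left(-7\right) = -49$)
$553 Y = 553 \left(-49\right) = -27097$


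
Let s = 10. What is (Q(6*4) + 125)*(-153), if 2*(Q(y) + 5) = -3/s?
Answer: -366741/20 ≈ -18337.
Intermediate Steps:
Q(y) = -103/20 (Q(y) = -5 + (-3/10)/2 = -5 + (-3*⅒)/2 = -5 + (½)*(-3/10) = -5 - 3/20 = -103/20)
(Q(6*4) + 125)*(-153) = (-103/20 + 125)*(-153) = (2397/20)*(-153) = -366741/20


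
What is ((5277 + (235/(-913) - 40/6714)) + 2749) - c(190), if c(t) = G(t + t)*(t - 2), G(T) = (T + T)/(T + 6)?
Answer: 4528533611983/591533613 ≈ 7655.6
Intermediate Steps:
G(T) = 2*T/(6 + T) (G(T) = (2*T)/(6 + T) = 2*T/(6 + T))
c(t) = 4*t*(-2 + t)/(6 + 2*t) (c(t) = (2*(t + t)/(6 + (t + t)))*(t - 2) = (2*(2*t)/(6 + 2*t))*(-2 + t) = (4*t/(6 + 2*t))*(-2 + t) = 4*t*(-2 + t)/(6 + 2*t))
((5277 + (235/(-913) - 40/6714)) + 2749) - c(190) = ((5277 + (235/(-913) - 40/6714)) + 2749) - 2*190*(-2 + 190)/(3 + 190) = ((5277 + (235*(-1/913) - 40*1/6714)) + 2749) - 2*190*188/193 = ((5277 + (-235/913 - 20/3357)) + 2749) - 2*190*188/193 = ((5277 - 807155/3064941) + 2749) - 1*71440/193 = (16172886502/3064941 + 2749) - 71440/193 = 24598409311/3064941 - 71440/193 = 4528533611983/591533613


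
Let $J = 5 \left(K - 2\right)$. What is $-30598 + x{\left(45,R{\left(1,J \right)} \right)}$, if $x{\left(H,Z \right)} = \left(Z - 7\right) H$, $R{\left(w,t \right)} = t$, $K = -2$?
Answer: $-31813$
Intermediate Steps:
$J = -20$ ($J = 5 \left(-2 - 2\right) = 5 \left(-4\right) = -20$)
$x{\left(H,Z \right)} = H \left(-7 + Z\right)$ ($x{\left(H,Z \right)} = \left(-7 + Z\right) H = H \left(-7 + Z\right)$)
$-30598 + x{\left(45,R{\left(1,J \right)} \right)} = -30598 + 45 \left(-7 - 20\right) = -30598 + 45 \left(-27\right) = -30598 - 1215 = -31813$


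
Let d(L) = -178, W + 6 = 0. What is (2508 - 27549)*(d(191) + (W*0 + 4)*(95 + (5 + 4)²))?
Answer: -13171566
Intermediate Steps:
W = -6 (W = -6 + 0 = -6)
(2508 - 27549)*(d(191) + (W*0 + 4)*(95 + (5 + 4)²)) = (2508 - 27549)*(-178 + (-6*0 + 4)*(95 + (5 + 4)²)) = -25041*(-178 + (0 + 4)*(95 + 9²)) = -25041*(-178 + 4*(95 + 81)) = -25041*(-178 + 4*176) = -25041*(-178 + 704) = -25041*526 = -13171566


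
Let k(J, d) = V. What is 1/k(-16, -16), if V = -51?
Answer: -1/51 ≈ -0.019608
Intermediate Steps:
k(J, d) = -51
1/k(-16, -16) = 1/(-51) = -1/51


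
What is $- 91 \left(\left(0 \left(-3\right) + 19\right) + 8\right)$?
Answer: $-2457$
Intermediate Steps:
$- 91 \left(\left(0 \left(-3\right) + 19\right) + 8\right) = - 91 \left(\left(0 + 19\right) + 8\right) = - 91 \left(19 + 8\right) = \left(-91\right) 27 = -2457$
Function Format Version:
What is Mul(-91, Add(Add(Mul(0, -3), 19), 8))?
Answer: -2457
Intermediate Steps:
Mul(-91, Add(Add(Mul(0, -3), 19), 8)) = Mul(-91, Add(Add(0, 19), 8)) = Mul(-91, Add(19, 8)) = Mul(-91, 27) = -2457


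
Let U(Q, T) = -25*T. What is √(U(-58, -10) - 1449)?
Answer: I*√1199 ≈ 34.627*I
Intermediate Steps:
√(U(-58, -10) - 1449) = √(-25*(-10) - 1449) = √(250 - 1449) = √(-1199) = I*√1199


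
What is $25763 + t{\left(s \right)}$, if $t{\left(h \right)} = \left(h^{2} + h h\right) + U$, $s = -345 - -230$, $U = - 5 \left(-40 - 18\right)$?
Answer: $52503$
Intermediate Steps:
$U = 290$ ($U = - 5 \left(-40 - 18\right) = \left(-5\right) \left(-58\right) = 290$)
$s = -115$ ($s = -345 + 230 = -115$)
$t{\left(h \right)} = 290 + 2 h^{2}$ ($t{\left(h \right)} = \left(h^{2} + h h\right) + 290 = \left(h^{2} + h^{2}\right) + 290 = 2 h^{2} + 290 = 290 + 2 h^{2}$)
$25763 + t{\left(s \right)} = 25763 + \left(290 + 2 \left(-115\right)^{2}\right) = 25763 + \left(290 + 2 \cdot 13225\right) = 25763 + \left(290 + 26450\right) = 25763 + 26740 = 52503$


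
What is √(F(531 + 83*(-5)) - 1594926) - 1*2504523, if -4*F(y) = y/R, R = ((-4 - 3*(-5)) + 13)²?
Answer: -2504523 + I*√918677405/24 ≈ -2.5045e+6 + 1262.9*I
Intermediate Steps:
R = 576 (R = ((-4 + 15) + 13)² = (11 + 13)² = 24² = 576)
F(y) = -y/2304 (F(y) = -y/(4*576) = -y/2304)
√(F(531 + 83*(-5)) - 1594926) - 1*2504523 = √(-(531 + 83*(-5))/2304 - 1594926) - 1*2504523 = √(-(531 - 415)/2304 - 1594926) - 2504523 = √(-1/2304*116 - 1594926) - 2504523 = √(-29/576 - 1594926) - 2504523 = √(-918677405/576) - 2504523 = I*√918677405/24 - 2504523 = -2504523 + I*√918677405/24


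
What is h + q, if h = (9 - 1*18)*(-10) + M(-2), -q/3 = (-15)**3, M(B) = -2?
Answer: 10213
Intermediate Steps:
q = 10125 (q = -3*(-15)**3 = -3*(-3375) = 10125)
h = 88 (h = (9 - 1*18)*(-10) - 2 = (9 - 18)*(-10) - 2 = -9*(-10) - 2 = 90 - 2 = 88)
h + q = 88 + 10125 = 10213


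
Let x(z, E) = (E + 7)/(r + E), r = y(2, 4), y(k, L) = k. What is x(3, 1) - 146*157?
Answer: -68758/3 ≈ -22919.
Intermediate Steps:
r = 2
x(z, E) = (7 + E)/(2 + E) (x(z, E) = (E + 7)/(2 + E) = (7 + E)/(2 + E))
x(3, 1) - 146*157 = (7 + 1)/(2 + 1) - 146*157 = 8/3 - 22922 = -68758/3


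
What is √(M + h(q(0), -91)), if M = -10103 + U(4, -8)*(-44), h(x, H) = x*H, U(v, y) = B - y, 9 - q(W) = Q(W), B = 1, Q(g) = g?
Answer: I*√11318 ≈ 106.39*I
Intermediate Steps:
q(W) = 9 - W
U(v, y) = 1 - y
h(x, H) = H*x
M = -10499 (M = -10103 + (1 - 1*(-8))*(-44) = -10103 + (1 + 8)*(-44) = -10103 + 9*(-44) = -10103 - 396 = -10499)
√(M + h(q(0), -91)) = √(-10499 - 91*(9 - 1*0)) = √(-10499 - 91*(9 + 0)) = √(-10499 - 91*9) = √(-10499 - 819) = √(-11318) = I*√11318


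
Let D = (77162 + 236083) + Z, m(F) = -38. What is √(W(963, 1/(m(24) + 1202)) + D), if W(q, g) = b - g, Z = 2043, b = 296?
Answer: 5*√4275834981/582 ≈ 561.77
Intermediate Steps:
D = 315288 (D = (77162 + 236083) + 2043 = 313245 + 2043 = 315288)
W(q, g) = 296 - g
√(W(963, 1/(m(24) + 1202)) + D) = √((296 - 1/(-38 + 1202)) + 315288) = √((296 - 1/1164) + 315288) = √(344543/1164 + 315288) = √(367339775/1164) = 5*√4275834981/582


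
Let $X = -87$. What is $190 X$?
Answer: $-16530$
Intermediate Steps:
$190 X = 190 \left(-87\right) = -16530$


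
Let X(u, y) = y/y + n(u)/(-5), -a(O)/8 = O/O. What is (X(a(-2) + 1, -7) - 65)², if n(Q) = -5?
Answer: 3969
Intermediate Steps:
a(O) = -8 (a(O) = -8*O/O = -8*1 = -8)
X(u, y) = 2 (X(u, y) = y/y - 5/(-5) = 1 - 5*(-⅕) = 1 + 1 = 2)
(X(a(-2) + 1, -7) - 65)² = (2 - 65)² = (-63)² = 3969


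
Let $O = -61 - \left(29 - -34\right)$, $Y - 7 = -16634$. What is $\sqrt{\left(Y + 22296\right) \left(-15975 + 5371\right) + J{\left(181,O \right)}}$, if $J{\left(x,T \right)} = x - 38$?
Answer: $i \sqrt{60113933} \approx 7753.3 i$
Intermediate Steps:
$Y = -16627$ ($Y = 7 - 16634 = -16627$)
$O = -124$ ($O = -61 - \left(29 + 34\right) = -61 - 63 = -124$)
$J{\left(x,T \right)} = -38 + x$
$\sqrt{\left(Y + 22296\right) \left(-15975 + 5371\right) + J{\left(181,O \right)}} = \sqrt{\left(-16627 + 22296\right) \left(-15975 + 5371\right) + \left(-38 + 181\right)} = \sqrt{5669 \left(-10604\right) + 143} = \sqrt{-60114076 + 143} = \sqrt{-60113933} = i \sqrt{60113933}$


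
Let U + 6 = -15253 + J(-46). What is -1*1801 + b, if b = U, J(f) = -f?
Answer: -17014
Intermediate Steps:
U = -15213 (U = -6 + (-15253 - 1*(-46)) = -6 + (-15253 + 46) = -6 - 15207 = -15213)
b = -15213
-1*1801 + b = -1*1801 - 15213 = -1801 - 15213 = -17014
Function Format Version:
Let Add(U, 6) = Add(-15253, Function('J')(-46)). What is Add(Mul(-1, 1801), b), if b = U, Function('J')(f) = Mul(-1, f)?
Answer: -17014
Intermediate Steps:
U = -15213 (U = Add(-6, Add(-15253, Mul(-1, -46))) = Add(-6, Add(-15253, 46)) = Add(-6, -15207) = -15213)
b = -15213
Add(Mul(-1, 1801), b) = Add(Mul(-1, 1801), -15213) = Add(-1801, -15213) = -17014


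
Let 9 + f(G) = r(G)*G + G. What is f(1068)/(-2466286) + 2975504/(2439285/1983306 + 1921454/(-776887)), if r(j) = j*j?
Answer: -3769814063672470651055369/1574955804534092298 ≈ -2.3936e+6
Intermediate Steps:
r(j) = j**2
f(G) = -9 + G + G**3 (f(G) = -9 + (G**2*G + G) = -9 + (G**3 + G) = -9 + (G + G**3) = -9 + G + G**3)
f(1068)/(-2466286) + 2975504/(2439285/1983306 + 1921454/(-776887)) = (-9 + 1068 + 1068**3)/(-2466286) + 2975504/(2439285/1983306 + 1921454/(-776887)) = (-9 + 1068 + 1218186432)*(-1/2466286) + 2975504/(2439285*(1/1983306) + 1921454*(-1/776887)) = 1218187491*(-1/2466286) + 2975504/(813095/661102 - 1921454/776887) = -1218187491/2466286 + 2975504/(-638594147043/513601549474) = -1218187491/2466286 + 2975504*(-513601549474/638594147043) = -1218187491/2466286 - 1528223464866084896/638594147043 = -3769814063672470651055369/1574955804534092298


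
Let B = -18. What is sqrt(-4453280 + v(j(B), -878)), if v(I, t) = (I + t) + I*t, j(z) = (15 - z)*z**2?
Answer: I*sqrt(13831042) ≈ 3719.0*I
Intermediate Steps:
j(z) = z**2*(15 - z)
v(I, t) = I + t + I*t
sqrt(-4453280 + v(j(B), -878)) = sqrt(-4453280 + ((-18)**2*(15 - 1*(-18)) - 878 + ((-18)**2*(15 - 1*(-18)))*(-878))) = sqrt(-4453280 + (324*(15 + 18) - 878 + (324*(15 + 18))*(-878))) = sqrt(-4453280 + (324*33 - 878 + (324*33)*(-878))) = sqrt(-4453280 + (10692 - 878 + 10692*(-878))) = sqrt(-4453280 + (10692 - 878 - 9387576)) = sqrt(-4453280 - 9377762) = sqrt(-13831042) = I*sqrt(13831042)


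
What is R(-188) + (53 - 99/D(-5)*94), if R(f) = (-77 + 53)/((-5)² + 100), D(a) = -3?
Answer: 394351/125 ≈ 3154.8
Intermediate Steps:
R(f) = -24/125 (R(f) = -24/(25 + 100) = -24/125)
R(-188) + (53 - 99/D(-5)*94) = -24/125 + (53 - 99/(-3)*94) = -24/125 + (53 - 99*(-⅓)*94) = -24/125 + (53 + 33*94) = -24/125 + (53 + 3102) = -24/125 + 3155 = 394351/125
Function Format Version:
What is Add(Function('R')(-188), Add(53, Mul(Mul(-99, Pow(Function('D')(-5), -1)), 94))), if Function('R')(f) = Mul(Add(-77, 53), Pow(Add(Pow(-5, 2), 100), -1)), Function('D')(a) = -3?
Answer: Rational(394351, 125) ≈ 3154.8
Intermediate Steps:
Function('R')(f) = Rational(-24, 125) (Function('R')(f) = Mul(-24, Pow(Add(25, 100), -1)) = Mul(-24, Pow(125, -1)) = Mul(-24, Rational(1, 125)) = Rational(-24, 125))
Add(Function('R')(-188), Add(53, Mul(Mul(-99, Pow(Function('D')(-5), -1)), 94))) = Add(Rational(-24, 125), Add(53, Mul(Mul(-99, Pow(-3, -1)), 94))) = Add(Rational(-24, 125), Add(53, Mul(Mul(-99, Rational(-1, 3)), 94))) = Add(Rational(-24, 125), Add(53, Mul(33, 94))) = Add(Rational(-24, 125), Add(53, 3102)) = Add(Rational(-24, 125), 3155) = Rational(394351, 125)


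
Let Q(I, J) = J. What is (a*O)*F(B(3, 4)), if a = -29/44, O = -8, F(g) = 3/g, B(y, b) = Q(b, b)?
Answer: 87/22 ≈ 3.9545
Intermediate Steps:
B(y, b) = b
a = -29/44 (a = -29*1/44 = -29/44 ≈ -0.65909)
(a*O)*F(B(3, 4)) = (-29/44*(-8))*(3/4) = 58*(3*(¼))/11 = (58/11)*(¾) = 87/22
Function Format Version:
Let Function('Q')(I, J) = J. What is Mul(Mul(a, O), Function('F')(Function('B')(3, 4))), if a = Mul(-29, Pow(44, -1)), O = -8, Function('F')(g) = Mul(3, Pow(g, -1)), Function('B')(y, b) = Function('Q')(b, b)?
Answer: Rational(87, 22) ≈ 3.9545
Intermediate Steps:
Function('B')(y, b) = b
a = Rational(-29, 44) (a = Mul(-29, Rational(1, 44)) = Rational(-29, 44) ≈ -0.65909)
Mul(Mul(a, O), Function('F')(Function('B')(3, 4))) = Mul(Mul(Rational(-29, 44), -8), Mul(3, Pow(4, -1))) = Mul(Rational(58, 11), Mul(3, Rational(1, 4))) = Mul(Rational(58, 11), Rational(3, 4)) = Rational(87, 22)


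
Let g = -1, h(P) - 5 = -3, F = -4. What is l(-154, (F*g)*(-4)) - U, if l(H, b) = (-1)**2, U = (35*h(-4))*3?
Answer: -209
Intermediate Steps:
h(P) = 2 (h(P) = 5 - 3 = 2)
U = 210 (U = (35*2)*3 = 70*3 = 210)
l(H, b) = 1
l(-154, (F*g)*(-4)) - U = 1 - 1*210 = 1 - 210 = -209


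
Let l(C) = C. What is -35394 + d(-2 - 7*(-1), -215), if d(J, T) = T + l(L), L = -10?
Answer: -35619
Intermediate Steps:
d(J, T) = -10 + T (d(J, T) = T - 10 = -10 + T)
-35394 + d(-2 - 7*(-1), -215) = -35394 + (-10 - 215) = -35394 - 225 = -35619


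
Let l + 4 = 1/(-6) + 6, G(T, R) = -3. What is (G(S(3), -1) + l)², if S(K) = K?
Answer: 49/36 ≈ 1.3611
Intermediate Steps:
l = 11/6 (l = -4 + (1/(-6) + 6) = -4 + (-⅙ + 6) = -4 + 35/6 = 11/6 ≈ 1.8333)
(G(S(3), -1) + l)² = (-3 + 11/6)² = (-7/6)² = 49/36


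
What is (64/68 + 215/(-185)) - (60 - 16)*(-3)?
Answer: 82889/629 ≈ 131.78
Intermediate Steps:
(64/68 + 215/(-185)) - (60 - 16)*(-3) = (64*(1/68) + 215*(-1/185)) - 44*(-3) = (16/17 - 43/37) - 1*(-132) = -139/629 + 132 = 82889/629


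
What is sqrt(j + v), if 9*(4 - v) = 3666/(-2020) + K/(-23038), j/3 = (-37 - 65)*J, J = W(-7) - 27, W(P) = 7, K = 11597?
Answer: sqrt(1865126405965917470)/17451285 ≈ 78.258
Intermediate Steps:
J = -20 (J = 7 - 27 = -20)
j = 6120 (j = 3*((-37 - 65)*(-20)) = 3*(-102*(-20)) = 3*2040 = 6120)
v = 222900826/52353855 (v = 4 - (3666/(-2020) + 11597/(-23038))/9 = 4 - (3666*(-1/2020) + 11597*(-1/23038))/9 = 4 - (-1833/1010 - 11597/23038)/9 = 4 - 1/9*(-13485406/5817095) = 4 + 13485406/52353855 = 222900826/52353855 ≈ 4.2576)
sqrt(j + v) = sqrt(6120 + 222900826/52353855) = sqrt(320628493426/52353855) = sqrt(1865126405965917470)/17451285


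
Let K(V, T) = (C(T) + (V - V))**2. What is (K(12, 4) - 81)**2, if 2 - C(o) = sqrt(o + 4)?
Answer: 4889 + 1104*sqrt(2) ≈ 6450.3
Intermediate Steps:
C(o) = 2 - sqrt(4 + o) (C(o) = 2 - sqrt(o + 4) = 2 - sqrt(4 + o))
K(V, T) = (2 - sqrt(4 + T))**2 (K(V, T) = ((2 - sqrt(4 + T)) + (V - V))**2 = ((2 - sqrt(4 + T)) + 0)**2 = (2 - sqrt(4 + T))**2)
(K(12, 4) - 81)**2 = ((-2 + sqrt(4 + 4))**2 - 81)**2 = ((-2 + sqrt(8))**2 - 81)**2 = ((-2 + 2*sqrt(2))**2 - 81)**2 = (-81 + (-2 + 2*sqrt(2))**2)**2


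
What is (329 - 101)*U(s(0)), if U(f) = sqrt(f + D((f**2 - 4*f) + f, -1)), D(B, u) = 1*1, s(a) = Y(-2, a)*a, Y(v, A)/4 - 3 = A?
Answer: 228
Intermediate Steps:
Y(v, A) = 12 + 4*A
s(a) = a*(12 + 4*a) (s(a) = (12 + 4*a)*a = a*(12 + 4*a))
D(B, u) = 1
U(f) = sqrt(1 + f) (U(f) = sqrt(f + 1) = sqrt(1 + f))
(329 - 101)*U(s(0)) = (329 - 101)*sqrt(1 + 4*0*(3 + 0)) = 228*sqrt(1 + 4*0*3) = 228*sqrt(1 + 0) = 228*sqrt(1) = 228*1 = 228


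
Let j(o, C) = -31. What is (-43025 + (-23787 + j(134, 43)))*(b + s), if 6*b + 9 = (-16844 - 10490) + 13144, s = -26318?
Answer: 3834716067/2 ≈ 1.9174e+9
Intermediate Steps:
b = -4733/2 (b = -3/2 + ((-16844 - 10490) + 13144)/6 = -3/2 + (-27334 + 13144)/6 = -3/2 + (1/6)*(-14190) = -3/2 - 2365 = -4733/2 ≈ -2366.5)
(-43025 + (-23787 + j(134, 43)))*(b + s) = (-43025 + (-23787 - 31))*(-4733/2 - 26318) = (-43025 - 23818)*(-57369/2) = -66843*(-57369/2) = 3834716067/2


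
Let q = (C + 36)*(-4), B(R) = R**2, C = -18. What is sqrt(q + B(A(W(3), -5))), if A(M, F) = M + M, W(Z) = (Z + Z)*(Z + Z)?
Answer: 6*sqrt(142) ≈ 71.498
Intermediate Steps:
W(Z) = 4*Z**2 (W(Z) = (2*Z)*(2*Z) = 4*Z**2)
A(M, F) = 2*M
q = -72 (q = (-18 + 36)*(-4) = 18*(-4) = -72)
sqrt(q + B(A(W(3), -5))) = sqrt(-72 + (2*(4*3**2))**2) = sqrt(-72 + (2*(4*9))**2) = sqrt(-72 + (2*36)**2) = sqrt(-72 + 72**2) = sqrt(-72 + 5184) = sqrt(5112) = 6*sqrt(142)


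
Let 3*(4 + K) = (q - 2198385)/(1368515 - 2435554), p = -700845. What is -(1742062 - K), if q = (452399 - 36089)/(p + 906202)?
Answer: -16596878005941951/9527127301 ≈ -1.7421e+6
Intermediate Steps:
q = 416310/205357 (q = (452399 - 36089)/(-700845 + 906202) = 416310/205357 ≈ 2.0272)
K = -31565707289/9527127301 (K = -4 + ((416310/205357 - 2198385)/(1368515 - 2435554))/3 = -4 + (-451453332135/205357/(-1067039))/3 = -4 + (-451453332135/205357*(-1/1067039))/3 = -4 + (⅓)*(19628405745/9527127301) = -4 + 6542801915/9527127301 = -31565707289/9527127301 ≈ -3.3132)
-(1742062 - K) = -(1742062 - 1*(-31565707289/9527127301)) = -(1742062 + 31565707289/9527127301) = -1*16596878005941951/9527127301 = -16596878005941951/9527127301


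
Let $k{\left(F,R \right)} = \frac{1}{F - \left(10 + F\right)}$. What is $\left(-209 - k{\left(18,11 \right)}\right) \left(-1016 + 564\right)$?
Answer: $\frac{472114}{5} \approx 94423.0$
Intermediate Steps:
$k{\left(F,R \right)} = - \frac{1}{10}$ ($k{\left(F,R \right)} = \frac{1}{-10} = - \frac{1}{10}$)
$\left(-209 - k{\left(18,11 \right)}\right) \left(-1016 + 564\right) = \left(-209 - - \frac{1}{10}\right) \left(-1016 + 564\right) = \left(-209 + \frac{1}{10}\right) \left(-452\right) = \left(- \frac{2089}{10}\right) \left(-452\right) = \frac{472114}{5}$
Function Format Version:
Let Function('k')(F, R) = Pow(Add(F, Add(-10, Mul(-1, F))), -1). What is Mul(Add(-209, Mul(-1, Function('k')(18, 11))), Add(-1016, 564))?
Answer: Rational(472114, 5) ≈ 94423.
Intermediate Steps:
Function('k')(F, R) = Rational(-1, 10) (Function('k')(F, R) = Pow(-10, -1) = Rational(-1, 10))
Mul(Add(-209, Mul(-1, Function('k')(18, 11))), Add(-1016, 564)) = Mul(Add(-209, Mul(-1, Rational(-1, 10))), Add(-1016, 564)) = Mul(Add(-209, Rational(1, 10)), -452) = Mul(Rational(-2089, 10), -452) = Rational(472114, 5)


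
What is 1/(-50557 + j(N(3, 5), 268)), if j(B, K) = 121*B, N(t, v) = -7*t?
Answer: -1/53098 ≈ -1.8833e-5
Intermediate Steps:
1/(-50557 + j(N(3, 5), 268)) = 1/(-50557 + 121*(-7*3)) = 1/(-50557 + 121*(-21)) = 1/(-50557 - 2541) = 1/(-53098) = -1/53098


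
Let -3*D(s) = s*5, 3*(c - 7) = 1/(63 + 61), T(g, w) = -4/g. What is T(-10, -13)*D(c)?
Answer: -2605/558 ≈ -4.6685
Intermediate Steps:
c = 2605/372 (c = 7 + 1/(3*(63 + 61)) = 7 + (1/3)/124 = 7 + (1/3)*(1/124) = 7 + 1/372 = 2605/372 ≈ 7.0027)
D(s) = -5*s/3 (D(s) = -s*5/3 = -5*s/3)
T(-10, -13)*D(c) = (-4/(-10))*(-5/3*2605/372) = -4*(-1/10)*(-13025/1116) = (2/5)*(-13025/1116) = -2605/558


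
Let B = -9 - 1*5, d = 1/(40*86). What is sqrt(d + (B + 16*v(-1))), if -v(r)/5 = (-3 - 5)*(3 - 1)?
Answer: sqrt(936333815)/860 ≈ 35.581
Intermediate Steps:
d = 1/3440 ≈ 0.00029070
v(r) = 80 (v(r) = -5*(-3 - 5)*(3 - 1) = -(-40)*2 = -5*(-16) = 80)
B = -14 (B = -9 - 5 = -14)
sqrt(d + (B + 16*v(-1))) = sqrt(1/3440 + (-14 + 16*80)) = sqrt(1/3440 + (-14 + 1280)) = sqrt(1/3440 + 1266) = sqrt(4355041/3440) = sqrt(936333815)/860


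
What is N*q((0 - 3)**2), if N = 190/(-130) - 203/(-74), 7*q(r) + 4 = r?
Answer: 6165/6734 ≈ 0.91550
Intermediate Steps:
q(r) = -4/7 + r/7
N = 1233/962 (N = 190*(-1/130) - 203*(-1/74) = -19/13 + 203/74 = 1233/962 ≈ 1.2817)
N*q((0 - 3)**2) = 1233*(-4/7 + (0 - 3)**2/7)/962 = 1233*(-4/7 + (1/7)*(-3)**2)/962 = 1233*(-4/7 + (1/7)*9)/962 = 1233*(-4/7 + 9/7)/962 = (1233/962)*(5/7) = 6165/6734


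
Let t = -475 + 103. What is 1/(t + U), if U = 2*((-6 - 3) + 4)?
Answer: -1/382 ≈ -0.0026178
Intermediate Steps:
U = -10 (U = 2*(-9 + 4) = 2*(-5) = -10)
t = -372
1/(t + U) = 1/(-372 - 10) = 1/(-382) = -1/382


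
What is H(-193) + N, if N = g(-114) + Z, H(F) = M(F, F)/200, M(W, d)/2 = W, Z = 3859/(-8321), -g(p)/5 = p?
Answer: 472305147/832100 ≈ 567.61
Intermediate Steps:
g(p) = -5*p
Z = -3859/8321 (Z = 3859*(-1/8321) = -3859/8321 ≈ -0.46377)
M(W, d) = 2*W
H(F) = F/100 (H(F) = (2*F)/200 = (2*F)*(1/200) = F/100)
N = 4739111/8321 (N = -5*(-114) - 3859/8321 = 570 - 3859/8321 = 4739111/8321 ≈ 569.54)
H(-193) + N = (1/100)*(-193) + 4739111/8321 = -193/100 + 4739111/8321 = 472305147/832100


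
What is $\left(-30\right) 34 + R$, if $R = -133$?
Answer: $-1153$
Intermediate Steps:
$\left(-30\right) 34 + R = \left(-30\right) 34 - 133 = -1020 - 133 = -1153$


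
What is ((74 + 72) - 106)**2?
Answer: 1600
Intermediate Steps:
((74 + 72) - 106)**2 = (146 - 106)**2 = 40**2 = 1600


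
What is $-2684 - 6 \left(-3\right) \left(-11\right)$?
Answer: $-2882$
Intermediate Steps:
$-2684 - 6 \left(-3\right) \left(-11\right) = -2684 - \left(-18\right) \left(-11\right) = -2684 - 198 = -2882$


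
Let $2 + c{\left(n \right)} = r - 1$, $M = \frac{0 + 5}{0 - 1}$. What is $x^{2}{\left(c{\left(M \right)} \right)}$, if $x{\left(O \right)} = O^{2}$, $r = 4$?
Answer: $1$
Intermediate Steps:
$M = -5$ ($M = \frac{5}{-1} = 5 \left(-1\right) = -5$)
$c{\left(n \right)} = 1$ ($c{\left(n \right)} = -2 + \left(4 - 1\right) = -2 + 3 = 1$)
$x^{2}{\left(c{\left(M \right)} \right)} = \left(1^{2}\right)^{2} = 1^{2} = 1$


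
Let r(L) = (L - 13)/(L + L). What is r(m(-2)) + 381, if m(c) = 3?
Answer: 1138/3 ≈ 379.33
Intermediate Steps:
r(L) = (-13 + L)/(2*L) (r(L) = (-13 + L)/((2*L)) = (-13 + L)*(1/(2*L)) = (-13 + L)/(2*L))
r(m(-2)) + 381 = (½)*(-13 + 3)/3 + 381 = (½)*(⅓)*(-10) + 381 = -5/3 + 381 = 1138/3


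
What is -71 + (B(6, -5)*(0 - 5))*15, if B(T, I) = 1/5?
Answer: -86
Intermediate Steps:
B(T, I) = 1/5
-71 + (B(6, -5)*(0 - 5))*15 = -71 + ((0 - 5)/5)*15 = -71 + ((1/5)*(-5))*15 = -71 - 1*15 = -71 - 15 = -86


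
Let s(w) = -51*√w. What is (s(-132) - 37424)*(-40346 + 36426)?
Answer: 146702080 + 399840*I*√33 ≈ 1.467e+8 + 2.2969e+6*I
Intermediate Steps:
(s(-132) - 37424)*(-40346 + 36426) = (-102*I*√33 - 37424)*(-40346 + 36426) = (-102*I*√33 - 37424)*(-3920) = (-37424 - 102*I*√33)*(-3920) = 146702080 + 399840*I*√33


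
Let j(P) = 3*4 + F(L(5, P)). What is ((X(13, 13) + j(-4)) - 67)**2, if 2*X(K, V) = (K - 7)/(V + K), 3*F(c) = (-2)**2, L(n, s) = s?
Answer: 17447329/6084 ≈ 2867.7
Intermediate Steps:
F(c) = 4/3 (F(c) = (1/3)*(-2)**2 = (1/3)*4 = 4/3)
X(K, V) = (-7 + K)/(2*(K + V)) (X(K, V) = ((K - 7)/(V + K))/2 = ((-7 + K)/(K + V))/2 = (-7 + K)/(2*(K + V)))
j(P) = 40/3 (j(P) = 3*4 + 4/3 = 12 + 4/3 = 40/3)
((X(13, 13) + j(-4)) - 67)**2 = (((-7 + 13)/(2*(13 + 13)) + 40/3) - 67)**2 = (((1/2)*6/26 + 40/3) - 67)**2 = (((1/2)*(1/26)*6 + 40/3) - 67)**2 = ((3/26 + 40/3) - 67)**2 = (1049/78 - 67)**2 = (-4177/78)**2 = 17447329/6084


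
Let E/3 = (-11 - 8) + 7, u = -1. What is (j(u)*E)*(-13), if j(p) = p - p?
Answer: 0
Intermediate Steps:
E = -36 (E = 3*((-11 - 8) + 7) = 3*(-19 + 7) = 3*(-12) = -36)
j(p) = 0
(j(u)*E)*(-13) = (0*(-36))*(-13) = 0*(-13) = 0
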